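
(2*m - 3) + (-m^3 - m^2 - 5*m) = -m^3 - m^2 - 3*m - 3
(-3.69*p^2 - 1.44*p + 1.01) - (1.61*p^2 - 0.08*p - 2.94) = -5.3*p^2 - 1.36*p + 3.95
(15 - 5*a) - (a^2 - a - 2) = -a^2 - 4*a + 17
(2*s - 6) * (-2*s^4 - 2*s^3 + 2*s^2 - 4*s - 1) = -4*s^5 + 8*s^4 + 16*s^3 - 20*s^2 + 22*s + 6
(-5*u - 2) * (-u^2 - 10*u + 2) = 5*u^3 + 52*u^2 + 10*u - 4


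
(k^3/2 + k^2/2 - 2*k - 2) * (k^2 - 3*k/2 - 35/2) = k^5/2 - k^4/4 - 23*k^3/2 - 31*k^2/4 + 38*k + 35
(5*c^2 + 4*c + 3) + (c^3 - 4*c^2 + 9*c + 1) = c^3 + c^2 + 13*c + 4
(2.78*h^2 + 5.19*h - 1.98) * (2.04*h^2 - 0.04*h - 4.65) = 5.6712*h^4 + 10.4764*h^3 - 17.1738*h^2 - 24.0543*h + 9.207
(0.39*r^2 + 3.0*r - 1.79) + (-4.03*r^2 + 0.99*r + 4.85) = -3.64*r^2 + 3.99*r + 3.06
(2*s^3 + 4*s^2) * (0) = 0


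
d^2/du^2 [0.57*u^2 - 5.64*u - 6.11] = 1.14000000000000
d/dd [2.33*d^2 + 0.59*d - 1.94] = 4.66*d + 0.59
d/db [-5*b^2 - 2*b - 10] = -10*b - 2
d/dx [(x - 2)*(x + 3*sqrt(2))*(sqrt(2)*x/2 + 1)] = 3*sqrt(2)*x^2/2 - 2*sqrt(2)*x + 8*x - 8 + 3*sqrt(2)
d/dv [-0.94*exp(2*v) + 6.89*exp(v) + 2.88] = (6.89 - 1.88*exp(v))*exp(v)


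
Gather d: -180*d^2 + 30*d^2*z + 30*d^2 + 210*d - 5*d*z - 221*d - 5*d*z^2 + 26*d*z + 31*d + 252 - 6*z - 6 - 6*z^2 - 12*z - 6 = d^2*(30*z - 150) + d*(-5*z^2 + 21*z + 20) - 6*z^2 - 18*z + 240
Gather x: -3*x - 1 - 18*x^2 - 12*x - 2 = -18*x^2 - 15*x - 3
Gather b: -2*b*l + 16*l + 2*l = -2*b*l + 18*l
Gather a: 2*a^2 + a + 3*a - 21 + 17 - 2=2*a^2 + 4*a - 6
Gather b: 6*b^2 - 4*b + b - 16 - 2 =6*b^2 - 3*b - 18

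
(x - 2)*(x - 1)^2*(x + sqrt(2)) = x^4 - 4*x^3 + sqrt(2)*x^3 - 4*sqrt(2)*x^2 + 5*x^2 - 2*x + 5*sqrt(2)*x - 2*sqrt(2)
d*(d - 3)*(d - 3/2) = d^3 - 9*d^2/2 + 9*d/2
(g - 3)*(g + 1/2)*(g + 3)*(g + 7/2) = g^4 + 4*g^3 - 29*g^2/4 - 36*g - 63/4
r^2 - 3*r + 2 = (r - 2)*(r - 1)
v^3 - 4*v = v*(v - 2)*(v + 2)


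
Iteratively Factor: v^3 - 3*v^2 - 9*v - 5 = (v + 1)*(v^2 - 4*v - 5) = (v + 1)^2*(v - 5)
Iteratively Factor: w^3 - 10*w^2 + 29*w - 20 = (w - 1)*(w^2 - 9*w + 20) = (w - 4)*(w - 1)*(w - 5)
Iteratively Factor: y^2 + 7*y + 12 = (y + 4)*(y + 3)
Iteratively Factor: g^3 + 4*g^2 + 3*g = (g)*(g^2 + 4*g + 3) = g*(g + 3)*(g + 1)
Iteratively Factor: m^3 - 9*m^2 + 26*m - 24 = (m - 3)*(m^2 - 6*m + 8) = (m - 3)*(m - 2)*(m - 4)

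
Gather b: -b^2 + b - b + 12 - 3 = 9 - b^2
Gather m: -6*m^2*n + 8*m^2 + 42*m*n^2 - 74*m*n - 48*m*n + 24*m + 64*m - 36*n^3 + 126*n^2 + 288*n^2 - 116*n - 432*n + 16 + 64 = m^2*(8 - 6*n) + m*(42*n^2 - 122*n + 88) - 36*n^3 + 414*n^2 - 548*n + 80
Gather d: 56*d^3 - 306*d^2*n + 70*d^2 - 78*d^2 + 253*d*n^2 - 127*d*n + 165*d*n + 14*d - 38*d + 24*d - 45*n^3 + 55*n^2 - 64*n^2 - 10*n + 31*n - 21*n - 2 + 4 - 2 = 56*d^3 + d^2*(-306*n - 8) + d*(253*n^2 + 38*n) - 45*n^3 - 9*n^2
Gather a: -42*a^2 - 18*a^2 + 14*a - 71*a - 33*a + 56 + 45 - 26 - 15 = -60*a^2 - 90*a + 60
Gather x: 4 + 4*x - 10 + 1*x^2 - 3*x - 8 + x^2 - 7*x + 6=2*x^2 - 6*x - 8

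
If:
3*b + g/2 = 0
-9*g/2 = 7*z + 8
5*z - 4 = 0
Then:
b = 68/135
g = -136/45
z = 4/5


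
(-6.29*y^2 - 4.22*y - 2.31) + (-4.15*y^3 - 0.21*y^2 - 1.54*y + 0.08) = -4.15*y^3 - 6.5*y^2 - 5.76*y - 2.23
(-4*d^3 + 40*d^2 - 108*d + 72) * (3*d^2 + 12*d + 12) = -12*d^5 + 72*d^4 + 108*d^3 - 600*d^2 - 432*d + 864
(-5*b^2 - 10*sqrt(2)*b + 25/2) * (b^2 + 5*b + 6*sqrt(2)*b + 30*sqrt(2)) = -5*b^4 - 40*sqrt(2)*b^3 - 25*b^3 - 200*sqrt(2)*b^2 - 215*b^2/2 - 1075*b/2 + 75*sqrt(2)*b + 375*sqrt(2)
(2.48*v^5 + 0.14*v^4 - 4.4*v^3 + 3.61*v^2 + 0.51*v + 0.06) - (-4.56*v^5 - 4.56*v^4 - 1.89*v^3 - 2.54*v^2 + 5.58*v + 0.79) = 7.04*v^5 + 4.7*v^4 - 2.51*v^3 + 6.15*v^2 - 5.07*v - 0.73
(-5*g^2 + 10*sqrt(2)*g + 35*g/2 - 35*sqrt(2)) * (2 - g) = 5*g^3 - 55*g^2/2 - 10*sqrt(2)*g^2 + 35*g + 55*sqrt(2)*g - 70*sqrt(2)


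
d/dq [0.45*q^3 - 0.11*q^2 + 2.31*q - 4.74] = 1.35*q^2 - 0.22*q + 2.31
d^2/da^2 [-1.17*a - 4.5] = 0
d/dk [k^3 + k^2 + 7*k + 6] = 3*k^2 + 2*k + 7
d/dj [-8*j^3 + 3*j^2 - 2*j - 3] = -24*j^2 + 6*j - 2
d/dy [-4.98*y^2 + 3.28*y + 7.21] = 3.28 - 9.96*y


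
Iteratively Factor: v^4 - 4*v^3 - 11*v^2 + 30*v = (v + 3)*(v^3 - 7*v^2 + 10*v) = (v - 2)*(v + 3)*(v^2 - 5*v) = (v - 5)*(v - 2)*(v + 3)*(v)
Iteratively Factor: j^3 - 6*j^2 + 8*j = (j - 4)*(j^2 - 2*j) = (j - 4)*(j - 2)*(j)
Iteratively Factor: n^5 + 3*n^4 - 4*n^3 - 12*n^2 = (n)*(n^4 + 3*n^3 - 4*n^2 - 12*n) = n^2*(n^3 + 3*n^2 - 4*n - 12) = n^2*(n + 3)*(n^2 - 4) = n^2*(n + 2)*(n + 3)*(n - 2)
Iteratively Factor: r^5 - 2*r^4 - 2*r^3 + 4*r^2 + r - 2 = (r - 1)*(r^4 - r^3 - 3*r^2 + r + 2) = (r - 1)*(r + 1)*(r^3 - 2*r^2 - r + 2) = (r - 2)*(r - 1)*(r + 1)*(r^2 - 1) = (r - 2)*(r - 1)*(r + 1)^2*(r - 1)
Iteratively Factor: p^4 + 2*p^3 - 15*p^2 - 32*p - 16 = (p + 4)*(p^3 - 2*p^2 - 7*p - 4) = (p + 1)*(p + 4)*(p^2 - 3*p - 4) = (p + 1)^2*(p + 4)*(p - 4)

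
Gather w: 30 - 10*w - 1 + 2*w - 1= 28 - 8*w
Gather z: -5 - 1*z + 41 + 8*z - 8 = 7*z + 28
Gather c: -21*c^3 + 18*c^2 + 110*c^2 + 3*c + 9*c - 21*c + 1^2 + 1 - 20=-21*c^3 + 128*c^2 - 9*c - 18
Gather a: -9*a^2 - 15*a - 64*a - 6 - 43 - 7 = -9*a^2 - 79*a - 56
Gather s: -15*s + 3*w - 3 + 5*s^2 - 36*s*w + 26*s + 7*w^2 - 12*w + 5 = 5*s^2 + s*(11 - 36*w) + 7*w^2 - 9*w + 2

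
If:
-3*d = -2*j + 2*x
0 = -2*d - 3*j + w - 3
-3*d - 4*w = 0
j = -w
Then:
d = -3/5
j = -9/20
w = 9/20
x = 9/20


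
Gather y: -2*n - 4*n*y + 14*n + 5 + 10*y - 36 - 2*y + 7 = 12*n + y*(8 - 4*n) - 24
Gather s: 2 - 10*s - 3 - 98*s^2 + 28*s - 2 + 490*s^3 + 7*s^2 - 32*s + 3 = 490*s^3 - 91*s^2 - 14*s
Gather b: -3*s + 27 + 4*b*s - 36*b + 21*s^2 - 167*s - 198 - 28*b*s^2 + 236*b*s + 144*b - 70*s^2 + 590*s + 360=b*(-28*s^2 + 240*s + 108) - 49*s^2 + 420*s + 189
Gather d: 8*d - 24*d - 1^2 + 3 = 2 - 16*d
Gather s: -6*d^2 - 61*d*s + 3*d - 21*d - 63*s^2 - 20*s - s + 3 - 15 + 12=-6*d^2 - 18*d - 63*s^2 + s*(-61*d - 21)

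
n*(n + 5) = n^2 + 5*n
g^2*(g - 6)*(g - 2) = g^4 - 8*g^3 + 12*g^2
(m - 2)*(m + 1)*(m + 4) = m^3 + 3*m^2 - 6*m - 8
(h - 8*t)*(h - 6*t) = h^2 - 14*h*t + 48*t^2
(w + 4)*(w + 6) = w^2 + 10*w + 24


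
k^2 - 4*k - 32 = (k - 8)*(k + 4)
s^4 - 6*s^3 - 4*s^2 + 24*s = s*(s - 6)*(s - 2)*(s + 2)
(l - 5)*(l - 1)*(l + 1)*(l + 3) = l^4 - 2*l^3 - 16*l^2 + 2*l + 15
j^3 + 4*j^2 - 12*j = j*(j - 2)*(j + 6)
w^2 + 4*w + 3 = (w + 1)*(w + 3)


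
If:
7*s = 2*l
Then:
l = 7*s/2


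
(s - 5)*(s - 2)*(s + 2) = s^3 - 5*s^2 - 4*s + 20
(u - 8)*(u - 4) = u^2 - 12*u + 32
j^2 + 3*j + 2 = (j + 1)*(j + 2)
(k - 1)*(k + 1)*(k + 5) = k^3 + 5*k^2 - k - 5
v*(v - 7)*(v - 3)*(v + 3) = v^4 - 7*v^3 - 9*v^2 + 63*v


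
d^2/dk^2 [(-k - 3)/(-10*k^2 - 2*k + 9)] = 4*(2*(k + 3)*(10*k + 1)^2 - (15*k + 16)*(10*k^2 + 2*k - 9))/(10*k^2 + 2*k - 9)^3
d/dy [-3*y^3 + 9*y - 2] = 9 - 9*y^2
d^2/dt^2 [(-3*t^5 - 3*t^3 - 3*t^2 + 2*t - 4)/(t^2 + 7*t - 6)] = 2*(-9*t^7 - 168*t^6 - 720*t^5 + 1890*t^4 - 1222*t^3 + 312*t^2 - 372*t - 244)/(t^6 + 21*t^5 + 129*t^4 + 91*t^3 - 774*t^2 + 756*t - 216)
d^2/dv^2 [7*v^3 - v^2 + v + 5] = 42*v - 2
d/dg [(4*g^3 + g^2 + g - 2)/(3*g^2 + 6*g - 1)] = (12*g^4 + 48*g^3 - 9*g^2 + 10*g + 11)/(9*g^4 + 36*g^3 + 30*g^2 - 12*g + 1)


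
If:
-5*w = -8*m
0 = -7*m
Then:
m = 0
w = 0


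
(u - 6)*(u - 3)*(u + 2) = u^3 - 7*u^2 + 36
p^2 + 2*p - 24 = (p - 4)*(p + 6)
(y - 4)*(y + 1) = y^2 - 3*y - 4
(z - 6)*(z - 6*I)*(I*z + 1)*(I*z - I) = -z^4 + 7*z^3 + 7*I*z^3 - 49*I*z^2 - 42*z + 42*I*z + 36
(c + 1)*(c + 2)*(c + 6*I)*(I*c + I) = I*c^4 - 6*c^3 + 4*I*c^3 - 24*c^2 + 5*I*c^2 - 30*c + 2*I*c - 12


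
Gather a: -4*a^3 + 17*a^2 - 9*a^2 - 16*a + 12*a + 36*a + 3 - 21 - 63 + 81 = -4*a^3 + 8*a^2 + 32*a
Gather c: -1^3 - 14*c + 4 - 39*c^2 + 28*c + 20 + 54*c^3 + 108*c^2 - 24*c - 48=54*c^3 + 69*c^2 - 10*c - 25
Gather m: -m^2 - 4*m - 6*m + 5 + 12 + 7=-m^2 - 10*m + 24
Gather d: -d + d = 0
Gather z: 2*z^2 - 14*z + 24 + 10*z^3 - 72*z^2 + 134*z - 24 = 10*z^3 - 70*z^2 + 120*z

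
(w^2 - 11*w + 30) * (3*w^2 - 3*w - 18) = 3*w^4 - 36*w^3 + 105*w^2 + 108*w - 540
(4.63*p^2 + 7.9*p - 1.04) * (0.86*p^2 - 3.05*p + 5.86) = 3.9818*p^4 - 7.3275*p^3 + 2.1424*p^2 + 49.466*p - 6.0944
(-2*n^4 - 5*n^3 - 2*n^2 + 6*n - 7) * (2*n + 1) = -4*n^5 - 12*n^4 - 9*n^3 + 10*n^2 - 8*n - 7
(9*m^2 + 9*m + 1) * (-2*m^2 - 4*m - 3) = -18*m^4 - 54*m^3 - 65*m^2 - 31*m - 3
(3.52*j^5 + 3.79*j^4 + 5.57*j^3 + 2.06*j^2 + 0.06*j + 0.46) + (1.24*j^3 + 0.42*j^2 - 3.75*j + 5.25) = 3.52*j^5 + 3.79*j^4 + 6.81*j^3 + 2.48*j^2 - 3.69*j + 5.71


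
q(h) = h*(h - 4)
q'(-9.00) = -22.00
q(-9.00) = 117.00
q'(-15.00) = -34.00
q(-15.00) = 285.00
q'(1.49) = -1.02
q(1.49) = -3.74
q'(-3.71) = -11.42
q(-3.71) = 28.60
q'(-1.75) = -7.50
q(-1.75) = 10.06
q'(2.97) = 1.94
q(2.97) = -3.06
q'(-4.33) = -12.66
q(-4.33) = 36.07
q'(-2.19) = -8.38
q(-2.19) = 13.56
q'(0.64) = -2.72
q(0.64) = -2.15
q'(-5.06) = -14.12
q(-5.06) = 45.84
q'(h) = 2*h - 4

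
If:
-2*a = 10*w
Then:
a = -5*w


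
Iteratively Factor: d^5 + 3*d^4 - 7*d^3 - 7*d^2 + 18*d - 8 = (d - 1)*(d^4 + 4*d^3 - 3*d^2 - 10*d + 8) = (d - 1)*(d + 2)*(d^3 + 2*d^2 - 7*d + 4) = (d - 1)^2*(d + 2)*(d^2 + 3*d - 4) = (d - 1)^2*(d + 2)*(d + 4)*(d - 1)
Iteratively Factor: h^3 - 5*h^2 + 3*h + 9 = (h - 3)*(h^2 - 2*h - 3) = (h - 3)*(h + 1)*(h - 3)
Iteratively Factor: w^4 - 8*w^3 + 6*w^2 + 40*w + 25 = (w + 1)*(w^3 - 9*w^2 + 15*w + 25) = (w - 5)*(w + 1)*(w^2 - 4*w - 5) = (w - 5)*(w + 1)^2*(w - 5)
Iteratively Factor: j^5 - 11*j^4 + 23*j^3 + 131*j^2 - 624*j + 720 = (j - 3)*(j^4 - 8*j^3 - j^2 + 128*j - 240) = (j - 3)*(j + 4)*(j^3 - 12*j^2 + 47*j - 60) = (j - 4)*(j - 3)*(j + 4)*(j^2 - 8*j + 15) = (j - 5)*(j - 4)*(j - 3)*(j + 4)*(j - 3)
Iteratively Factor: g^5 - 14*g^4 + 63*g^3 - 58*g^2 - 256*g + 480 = (g - 3)*(g^4 - 11*g^3 + 30*g^2 + 32*g - 160) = (g - 4)*(g - 3)*(g^3 - 7*g^2 + 2*g + 40) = (g - 4)^2*(g - 3)*(g^2 - 3*g - 10) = (g - 5)*(g - 4)^2*(g - 3)*(g + 2)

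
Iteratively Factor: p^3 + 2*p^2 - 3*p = (p)*(p^2 + 2*p - 3) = p*(p - 1)*(p + 3)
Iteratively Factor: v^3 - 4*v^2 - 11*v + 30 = (v + 3)*(v^2 - 7*v + 10) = (v - 2)*(v + 3)*(v - 5)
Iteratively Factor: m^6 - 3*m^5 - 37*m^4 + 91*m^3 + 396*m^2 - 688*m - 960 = (m + 1)*(m^5 - 4*m^4 - 33*m^3 + 124*m^2 + 272*m - 960) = (m - 4)*(m + 1)*(m^4 - 33*m^2 - 8*m + 240) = (m - 5)*(m - 4)*(m + 1)*(m^3 + 5*m^2 - 8*m - 48) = (m - 5)*(m - 4)*(m - 3)*(m + 1)*(m^2 + 8*m + 16) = (m - 5)*(m - 4)*(m - 3)*(m + 1)*(m + 4)*(m + 4)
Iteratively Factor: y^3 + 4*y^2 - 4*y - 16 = (y + 2)*(y^2 + 2*y - 8) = (y - 2)*(y + 2)*(y + 4)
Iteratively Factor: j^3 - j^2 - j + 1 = (j + 1)*(j^2 - 2*j + 1) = (j - 1)*(j + 1)*(j - 1)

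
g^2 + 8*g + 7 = (g + 1)*(g + 7)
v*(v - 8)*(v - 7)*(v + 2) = v^4 - 13*v^3 + 26*v^2 + 112*v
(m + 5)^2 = m^2 + 10*m + 25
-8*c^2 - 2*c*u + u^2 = (-4*c + u)*(2*c + u)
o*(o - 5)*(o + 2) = o^3 - 3*o^2 - 10*o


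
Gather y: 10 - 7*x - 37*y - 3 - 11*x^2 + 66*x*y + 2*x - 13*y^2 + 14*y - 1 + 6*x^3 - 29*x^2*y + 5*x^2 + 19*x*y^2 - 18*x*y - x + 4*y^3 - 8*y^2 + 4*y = 6*x^3 - 6*x^2 - 6*x + 4*y^3 + y^2*(19*x - 21) + y*(-29*x^2 + 48*x - 19) + 6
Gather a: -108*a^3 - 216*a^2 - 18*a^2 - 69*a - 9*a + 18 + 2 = -108*a^3 - 234*a^2 - 78*a + 20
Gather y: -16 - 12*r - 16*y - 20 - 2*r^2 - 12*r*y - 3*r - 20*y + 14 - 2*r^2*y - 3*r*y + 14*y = -2*r^2 - 15*r + y*(-2*r^2 - 15*r - 22) - 22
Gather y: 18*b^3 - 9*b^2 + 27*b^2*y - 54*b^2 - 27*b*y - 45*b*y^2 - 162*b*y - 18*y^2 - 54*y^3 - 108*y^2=18*b^3 - 63*b^2 - 54*y^3 + y^2*(-45*b - 126) + y*(27*b^2 - 189*b)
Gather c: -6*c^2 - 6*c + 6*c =-6*c^2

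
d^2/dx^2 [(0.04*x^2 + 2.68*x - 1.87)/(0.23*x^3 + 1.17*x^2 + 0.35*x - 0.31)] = (0.004232*x^6 + 0.850632*x^5 + 3.120732*x^4 - 1.13848*x^3 - 13.882212*x^2 + 0.437640000000001*x - 1.2254)/(0.012167*x^9 + 0.185679*x^8 + 1.000086*x^7 + 2.117526*x^6 + 1.021344*x^5 - 0.992832*x^4 - 0.652486*x^3 + 0.223386*x^2 + 0.100905*x - 0.029791)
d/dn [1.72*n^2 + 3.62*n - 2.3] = 3.44*n + 3.62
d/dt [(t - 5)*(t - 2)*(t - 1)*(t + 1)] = 4*t^3 - 21*t^2 + 18*t + 7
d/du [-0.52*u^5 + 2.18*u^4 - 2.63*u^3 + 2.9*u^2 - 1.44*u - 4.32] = -2.6*u^4 + 8.72*u^3 - 7.89*u^2 + 5.8*u - 1.44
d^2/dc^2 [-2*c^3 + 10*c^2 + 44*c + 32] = 20 - 12*c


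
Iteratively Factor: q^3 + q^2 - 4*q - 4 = (q + 2)*(q^2 - q - 2) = (q + 1)*(q + 2)*(q - 2)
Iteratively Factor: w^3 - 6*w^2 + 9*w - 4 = (w - 1)*(w^2 - 5*w + 4) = (w - 1)^2*(w - 4)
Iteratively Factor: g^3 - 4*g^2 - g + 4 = (g - 4)*(g^2 - 1) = (g - 4)*(g - 1)*(g + 1)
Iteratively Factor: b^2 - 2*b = (b)*(b - 2)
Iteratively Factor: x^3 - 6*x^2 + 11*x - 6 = (x - 3)*(x^2 - 3*x + 2) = (x - 3)*(x - 2)*(x - 1)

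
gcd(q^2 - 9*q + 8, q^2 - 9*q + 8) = q^2 - 9*q + 8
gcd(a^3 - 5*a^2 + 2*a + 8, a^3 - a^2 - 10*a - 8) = a^2 - 3*a - 4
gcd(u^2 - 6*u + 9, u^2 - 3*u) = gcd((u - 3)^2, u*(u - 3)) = u - 3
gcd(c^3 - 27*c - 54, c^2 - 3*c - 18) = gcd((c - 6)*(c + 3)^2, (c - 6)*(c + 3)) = c^2 - 3*c - 18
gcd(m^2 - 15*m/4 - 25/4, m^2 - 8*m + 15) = m - 5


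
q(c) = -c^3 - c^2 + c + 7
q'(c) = -3*c^2 - 2*c + 1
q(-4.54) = 75.43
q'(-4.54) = -51.75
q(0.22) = 7.16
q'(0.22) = 0.41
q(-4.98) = 100.73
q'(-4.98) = -63.44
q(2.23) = -6.83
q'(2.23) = -18.38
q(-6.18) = 198.66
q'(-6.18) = -101.22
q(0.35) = 7.18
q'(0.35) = -0.07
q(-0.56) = 6.30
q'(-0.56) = 1.18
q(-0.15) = 6.83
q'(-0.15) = 1.23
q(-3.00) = 22.00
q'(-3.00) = -20.00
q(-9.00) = 646.00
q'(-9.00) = -224.00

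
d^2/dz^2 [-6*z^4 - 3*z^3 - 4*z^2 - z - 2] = -72*z^2 - 18*z - 8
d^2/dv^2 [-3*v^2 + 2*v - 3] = -6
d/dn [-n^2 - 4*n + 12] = -2*n - 4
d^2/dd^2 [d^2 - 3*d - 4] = 2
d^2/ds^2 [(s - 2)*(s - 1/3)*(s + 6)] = 6*s + 22/3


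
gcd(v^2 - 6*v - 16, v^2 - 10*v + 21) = 1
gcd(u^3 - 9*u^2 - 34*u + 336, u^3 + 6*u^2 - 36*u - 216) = u + 6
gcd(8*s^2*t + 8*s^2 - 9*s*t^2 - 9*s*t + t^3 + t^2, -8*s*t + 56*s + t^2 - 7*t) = 8*s - t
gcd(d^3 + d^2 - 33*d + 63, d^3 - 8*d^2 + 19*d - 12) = d - 3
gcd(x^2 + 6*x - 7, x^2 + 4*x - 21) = x + 7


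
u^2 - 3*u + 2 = (u - 2)*(u - 1)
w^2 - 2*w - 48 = (w - 8)*(w + 6)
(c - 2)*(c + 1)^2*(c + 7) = c^4 + 7*c^3 - 3*c^2 - 23*c - 14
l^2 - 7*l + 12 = (l - 4)*(l - 3)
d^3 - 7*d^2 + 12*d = d*(d - 4)*(d - 3)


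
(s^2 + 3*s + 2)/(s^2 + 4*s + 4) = (s + 1)/(s + 2)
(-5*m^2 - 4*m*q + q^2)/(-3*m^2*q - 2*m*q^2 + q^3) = (-5*m + q)/(q*(-3*m + q))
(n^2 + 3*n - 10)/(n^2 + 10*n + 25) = (n - 2)/(n + 5)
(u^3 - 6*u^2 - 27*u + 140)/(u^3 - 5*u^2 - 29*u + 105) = (u - 4)/(u - 3)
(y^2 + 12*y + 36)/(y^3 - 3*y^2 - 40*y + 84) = (y + 6)/(y^2 - 9*y + 14)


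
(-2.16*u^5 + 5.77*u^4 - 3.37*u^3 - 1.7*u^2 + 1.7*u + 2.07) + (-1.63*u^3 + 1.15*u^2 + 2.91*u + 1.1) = -2.16*u^5 + 5.77*u^4 - 5.0*u^3 - 0.55*u^2 + 4.61*u + 3.17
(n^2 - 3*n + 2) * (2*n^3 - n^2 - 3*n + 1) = 2*n^5 - 7*n^4 + 4*n^3 + 8*n^2 - 9*n + 2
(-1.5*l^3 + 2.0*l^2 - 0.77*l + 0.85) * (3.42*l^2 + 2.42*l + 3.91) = -5.13*l^5 + 3.21*l^4 - 3.6584*l^3 + 8.8636*l^2 - 0.9537*l + 3.3235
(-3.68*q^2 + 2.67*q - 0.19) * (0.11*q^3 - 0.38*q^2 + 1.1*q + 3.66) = -0.4048*q^5 + 1.6921*q^4 - 5.0835*q^3 - 10.4596*q^2 + 9.5632*q - 0.6954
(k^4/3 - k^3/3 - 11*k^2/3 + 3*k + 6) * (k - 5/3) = k^5/3 - 8*k^4/9 - 28*k^3/9 + 82*k^2/9 + k - 10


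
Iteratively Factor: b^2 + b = (b + 1)*(b)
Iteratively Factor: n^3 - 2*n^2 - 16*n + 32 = (n - 4)*(n^2 + 2*n - 8) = (n - 4)*(n - 2)*(n + 4)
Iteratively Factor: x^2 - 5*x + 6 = (x - 2)*(x - 3)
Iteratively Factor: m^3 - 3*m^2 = (m)*(m^2 - 3*m) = m^2*(m - 3)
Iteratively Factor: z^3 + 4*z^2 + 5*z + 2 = (z + 1)*(z^2 + 3*z + 2) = (z + 1)^2*(z + 2)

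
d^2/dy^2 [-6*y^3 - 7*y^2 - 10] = -36*y - 14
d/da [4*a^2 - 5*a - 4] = 8*a - 5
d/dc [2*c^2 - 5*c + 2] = 4*c - 5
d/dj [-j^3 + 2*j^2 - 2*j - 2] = -3*j^2 + 4*j - 2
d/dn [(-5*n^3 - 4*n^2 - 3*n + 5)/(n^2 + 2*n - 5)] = 5*(-n^4 - 4*n^3 + 14*n^2 + 6*n + 1)/(n^4 + 4*n^3 - 6*n^2 - 20*n + 25)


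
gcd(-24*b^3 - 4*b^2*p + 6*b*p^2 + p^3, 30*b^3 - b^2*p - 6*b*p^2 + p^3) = 2*b + p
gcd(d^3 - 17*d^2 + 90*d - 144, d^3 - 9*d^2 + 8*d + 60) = d - 6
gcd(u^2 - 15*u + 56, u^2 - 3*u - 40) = u - 8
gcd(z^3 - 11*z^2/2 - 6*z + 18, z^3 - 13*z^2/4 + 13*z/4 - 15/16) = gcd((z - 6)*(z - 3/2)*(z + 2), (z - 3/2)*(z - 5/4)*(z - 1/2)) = z - 3/2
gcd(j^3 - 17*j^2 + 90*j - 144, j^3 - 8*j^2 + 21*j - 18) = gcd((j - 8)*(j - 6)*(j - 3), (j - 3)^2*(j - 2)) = j - 3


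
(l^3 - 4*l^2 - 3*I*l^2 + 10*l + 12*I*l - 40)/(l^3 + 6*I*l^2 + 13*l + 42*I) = (l^2 - l*(4 + 5*I) + 20*I)/(l^2 + 4*I*l + 21)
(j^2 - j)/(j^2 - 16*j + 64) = j*(j - 1)/(j^2 - 16*j + 64)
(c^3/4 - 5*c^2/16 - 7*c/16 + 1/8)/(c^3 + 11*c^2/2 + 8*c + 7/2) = (4*c^2 - 9*c + 2)/(8*(2*c^2 + 9*c + 7))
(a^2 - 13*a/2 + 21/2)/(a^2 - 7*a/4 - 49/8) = 4*(a - 3)/(4*a + 7)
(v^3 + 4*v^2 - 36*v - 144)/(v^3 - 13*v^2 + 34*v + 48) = (v^2 + 10*v + 24)/(v^2 - 7*v - 8)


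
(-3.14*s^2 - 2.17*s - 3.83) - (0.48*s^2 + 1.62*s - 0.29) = -3.62*s^2 - 3.79*s - 3.54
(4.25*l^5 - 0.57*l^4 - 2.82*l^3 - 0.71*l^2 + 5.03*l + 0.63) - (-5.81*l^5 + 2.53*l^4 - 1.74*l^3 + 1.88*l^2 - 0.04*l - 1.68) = 10.06*l^5 - 3.1*l^4 - 1.08*l^3 - 2.59*l^2 + 5.07*l + 2.31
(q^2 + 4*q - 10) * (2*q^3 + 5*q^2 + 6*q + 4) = 2*q^5 + 13*q^4 + 6*q^3 - 22*q^2 - 44*q - 40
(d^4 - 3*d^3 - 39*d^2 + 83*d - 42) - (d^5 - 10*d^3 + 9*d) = -d^5 + d^4 + 7*d^3 - 39*d^2 + 74*d - 42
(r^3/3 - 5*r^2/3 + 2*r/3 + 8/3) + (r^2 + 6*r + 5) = r^3/3 - 2*r^2/3 + 20*r/3 + 23/3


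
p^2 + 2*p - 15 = (p - 3)*(p + 5)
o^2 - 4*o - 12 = (o - 6)*(o + 2)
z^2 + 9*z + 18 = (z + 3)*(z + 6)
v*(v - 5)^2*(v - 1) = v^4 - 11*v^3 + 35*v^2 - 25*v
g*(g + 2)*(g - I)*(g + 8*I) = g^4 + 2*g^3 + 7*I*g^3 + 8*g^2 + 14*I*g^2 + 16*g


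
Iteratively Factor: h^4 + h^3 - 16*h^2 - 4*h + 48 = (h - 3)*(h^3 + 4*h^2 - 4*h - 16) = (h - 3)*(h + 2)*(h^2 + 2*h - 8) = (h - 3)*(h - 2)*(h + 2)*(h + 4)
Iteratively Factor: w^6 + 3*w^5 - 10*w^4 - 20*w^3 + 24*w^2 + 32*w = (w)*(w^5 + 3*w^4 - 10*w^3 - 20*w^2 + 24*w + 32) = w*(w - 2)*(w^4 + 5*w^3 - 20*w - 16) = w*(w - 2)*(w + 2)*(w^3 + 3*w^2 - 6*w - 8) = w*(w - 2)*(w + 2)*(w + 4)*(w^2 - w - 2) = w*(w - 2)*(w + 1)*(w + 2)*(w + 4)*(w - 2)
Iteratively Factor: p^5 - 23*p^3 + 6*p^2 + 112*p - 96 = (p - 4)*(p^4 + 4*p^3 - 7*p^2 - 22*p + 24) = (p - 4)*(p - 1)*(p^3 + 5*p^2 - 2*p - 24) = (p - 4)*(p - 2)*(p - 1)*(p^2 + 7*p + 12) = (p - 4)*(p - 2)*(p - 1)*(p + 4)*(p + 3)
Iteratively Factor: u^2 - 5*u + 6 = (u - 2)*(u - 3)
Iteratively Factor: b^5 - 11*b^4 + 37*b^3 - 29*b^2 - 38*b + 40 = (b - 1)*(b^4 - 10*b^3 + 27*b^2 - 2*b - 40) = (b - 1)*(b + 1)*(b^3 - 11*b^2 + 38*b - 40) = (b - 4)*(b - 1)*(b + 1)*(b^2 - 7*b + 10) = (b - 5)*(b - 4)*(b - 1)*(b + 1)*(b - 2)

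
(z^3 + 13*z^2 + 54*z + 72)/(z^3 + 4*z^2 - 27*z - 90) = (z + 4)/(z - 5)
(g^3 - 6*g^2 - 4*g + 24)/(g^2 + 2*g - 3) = (g^3 - 6*g^2 - 4*g + 24)/(g^2 + 2*g - 3)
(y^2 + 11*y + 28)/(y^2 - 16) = (y + 7)/(y - 4)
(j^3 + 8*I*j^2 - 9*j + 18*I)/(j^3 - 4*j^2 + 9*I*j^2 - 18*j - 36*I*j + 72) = (j - I)/(j - 4)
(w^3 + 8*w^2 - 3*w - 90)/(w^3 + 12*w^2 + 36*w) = (w^2 + 2*w - 15)/(w*(w + 6))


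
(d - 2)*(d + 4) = d^2 + 2*d - 8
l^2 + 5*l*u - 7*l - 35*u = (l - 7)*(l + 5*u)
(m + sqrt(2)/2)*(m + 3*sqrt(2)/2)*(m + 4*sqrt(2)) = m^3 + 6*sqrt(2)*m^2 + 35*m/2 + 6*sqrt(2)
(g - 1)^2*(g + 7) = g^3 + 5*g^2 - 13*g + 7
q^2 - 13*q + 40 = (q - 8)*(q - 5)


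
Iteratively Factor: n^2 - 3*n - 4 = (n - 4)*(n + 1)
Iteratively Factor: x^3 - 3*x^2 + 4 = (x - 2)*(x^2 - x - 2) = (x - 2)*(x + 1)*(x - 2)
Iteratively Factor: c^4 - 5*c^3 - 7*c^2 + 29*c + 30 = (c - 5)*(c^3 - 7*c - 6) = (c - 5)*(c + 2)*(c^2 - 2*c - 3) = (c - 5)*(c - 3)*(c + 2)*(c + 1)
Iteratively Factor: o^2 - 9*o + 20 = (o - 4)*(o - 5)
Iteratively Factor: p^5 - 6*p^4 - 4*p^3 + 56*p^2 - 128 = (p + 2)*(p^4 - 8*p^3 + 12*p^2 + 32*p - 64) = (p + 2)^2*(p^3 - 10*p^2 + 32*p - 32) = (p - 4)*(p + 2)^2*(p^2 - 6*p + 8) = (p - 4)^2*(p + 2)^2*(p - 2)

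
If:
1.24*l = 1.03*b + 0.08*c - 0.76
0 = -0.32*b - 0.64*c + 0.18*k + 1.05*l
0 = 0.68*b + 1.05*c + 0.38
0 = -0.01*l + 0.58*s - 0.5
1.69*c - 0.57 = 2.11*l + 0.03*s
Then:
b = 0.05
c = -0.39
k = 2.17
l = -0.60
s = 0.85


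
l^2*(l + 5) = l^3 + 5*l^2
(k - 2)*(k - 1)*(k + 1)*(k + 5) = k^4 + 3*k^3 - 11*k^2 - 3*k + 10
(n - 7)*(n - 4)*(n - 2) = n^3 - 13*n^2 + 50*n - 56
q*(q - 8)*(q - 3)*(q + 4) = q^4 - 7*q^3 - 20*q^2 + 96*q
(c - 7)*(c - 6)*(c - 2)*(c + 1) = c^4 - 14*c^3 + 53*c^2 - 16*c - 84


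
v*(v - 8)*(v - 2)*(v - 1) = v^4 - 11*v^3 + 26*v^2 - 16*v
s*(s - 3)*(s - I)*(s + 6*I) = s^4 - 3*s^3 + 5*I*s^3 + 6*s^2 - 15*I*s^2 - 18*s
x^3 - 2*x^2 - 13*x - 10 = (x - 5)*(x + 1)*(x + 2)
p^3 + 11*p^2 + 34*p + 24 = (p + 1)*(p + 4)*(p + 6)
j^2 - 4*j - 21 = (j - 7)*(j + 3)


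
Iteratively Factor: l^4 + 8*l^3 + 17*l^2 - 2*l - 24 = (l + 3)*(l^3 + 5*l^2 + 2*l - 8) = (l + 3)*(l + 4)*(l^2 + l - 2) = (l - 1)*(l + 3)*(l + 4)*(l + 2)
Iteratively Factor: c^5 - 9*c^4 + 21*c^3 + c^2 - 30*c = (c - 5)*(c^4 - 4*c^3 + c^2 + 6*c) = (c - 5)*(c - 2)*(c^3 - 2*c^2 - 3*c) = (c - 5)*(c - 2)*(c + 1)*(c^2 - 3*c) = (c - 5)*(c - 3)*(c - 2)*(c + 1)*(c)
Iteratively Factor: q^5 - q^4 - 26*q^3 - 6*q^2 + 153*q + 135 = (q - 5)*(q^4 + 4*q^3 - 6*q^2 - 36*q - 27) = (q - 5)*(q - 3)*(q^3 + 7*q^2 + 15*q + 9) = (q - 5)*(q - 3)*(q + 3)*(q^2 + 4*q + 3) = (q - 5)*(q - 3)*(q + 1)*(q + 3)*(q + 3)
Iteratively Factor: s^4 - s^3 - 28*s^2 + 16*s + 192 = (s - 4)*(s^3 + 3*s^2 - 16*s - 48) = (s - 4)*(s + 4)*(s^2 - s - 12) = (s - 4)^2*(s + 4)*(s + 3)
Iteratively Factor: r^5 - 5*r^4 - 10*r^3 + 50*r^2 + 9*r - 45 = (r - 5)*(r^4 - 10*r^2 + 9) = (r - 5)*(r - 1)*(r^3 + r^2 - 9*r - 9) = (r - 5)*(r - 1)*(r + 3)*(r^2 - 2*r - 3) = (r - 5)*(r - 1)*(r + 1)*(r + 3)*(r - 3)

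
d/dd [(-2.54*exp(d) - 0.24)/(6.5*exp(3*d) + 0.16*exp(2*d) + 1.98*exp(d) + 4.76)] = (33.02*exp(3*d) + 5.0864*exp(2*d) + 0.0768000000000004*exp(d) - 11.6152)*exp(d)/(42.25*exp(6*d) + 2.08*exp(5*d) + 25.7656*exp(4*d) + 62.5136*exp(3*d) + 5.4436*exp(2*d) + 18.8496*exp(d) + 22.6576)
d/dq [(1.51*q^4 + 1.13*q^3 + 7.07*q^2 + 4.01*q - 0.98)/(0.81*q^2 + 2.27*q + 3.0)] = (2.4462*q^5 + 11.1984*q^4 + 23.2502*q^3 + 22.9708*q^2 + 44.0076*q + 14.2546)/(0.6561*q^4 + 3.6774*q^3 + 10.0129*q^2 + 13.62*q + 9.0)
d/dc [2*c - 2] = 2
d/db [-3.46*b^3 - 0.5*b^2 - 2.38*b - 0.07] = -10.38*b^2 - 1.0*b - 2.38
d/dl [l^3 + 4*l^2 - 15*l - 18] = 3*l^2 + 8*l - 15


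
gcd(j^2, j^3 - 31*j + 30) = 1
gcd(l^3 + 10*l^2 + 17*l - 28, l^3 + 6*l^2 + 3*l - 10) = l - 1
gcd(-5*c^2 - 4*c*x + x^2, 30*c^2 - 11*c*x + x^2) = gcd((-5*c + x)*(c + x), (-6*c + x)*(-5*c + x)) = -5*c + x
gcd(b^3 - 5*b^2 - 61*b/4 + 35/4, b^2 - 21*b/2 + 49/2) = b - 7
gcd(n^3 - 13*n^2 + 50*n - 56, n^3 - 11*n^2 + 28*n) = n^2 - 11*n + 28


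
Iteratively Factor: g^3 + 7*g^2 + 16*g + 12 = (g + 2)*(g^2 + 5*g + 6) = (g + 2)^2*(g + 3)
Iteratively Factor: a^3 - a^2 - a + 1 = (a + 1)*(a^2 - 2*a + 1) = (a - 1)*(a + 1)*(a - 1)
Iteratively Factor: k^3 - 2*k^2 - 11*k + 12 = (k - 4)*(k^2 + 2*k - 3) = (k - 4)*(k - 1)*(k + 3)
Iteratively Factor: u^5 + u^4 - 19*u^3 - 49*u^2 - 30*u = (u + 1)*(u^4 - 19*u^2 - 30*u) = (u - 5)*(u + 1)*(u^3 + 5*u^2 + 6*u) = u*(u - 5)*(u + 1)*(u^2 + 5*u + 6) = u*(u - 5)*(u + 1)*(u + 2)*(u + 3)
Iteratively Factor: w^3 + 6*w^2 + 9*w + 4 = (w + 1)*(w^2 + 5*w + 4) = (w + 1)^2*(w + 4)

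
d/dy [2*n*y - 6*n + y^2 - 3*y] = 2*n + 2*y - 3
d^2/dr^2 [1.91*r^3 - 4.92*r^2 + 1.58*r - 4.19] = 11.46*r - 9.84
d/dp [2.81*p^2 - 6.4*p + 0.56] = 5.62*p - 6.4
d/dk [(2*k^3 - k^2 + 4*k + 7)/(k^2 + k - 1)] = (2*k^4 + 4*k^3 - 11*k^2 - 12*k - 11)/(k^4 + 2*k^3 - k^2 - 2*k + 1)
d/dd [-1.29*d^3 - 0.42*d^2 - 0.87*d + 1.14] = -3.87*d^2 - 0.84*d - 0.87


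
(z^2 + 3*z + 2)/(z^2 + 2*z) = (z + 1)/z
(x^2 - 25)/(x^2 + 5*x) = (x - 5)/x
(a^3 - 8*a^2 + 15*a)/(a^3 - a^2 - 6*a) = (a - 5)/(a + 2)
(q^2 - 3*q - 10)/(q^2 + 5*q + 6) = (q - 5)/(q + 3)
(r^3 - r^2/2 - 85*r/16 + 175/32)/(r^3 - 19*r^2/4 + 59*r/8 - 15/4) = (8*r^2 + 6*r - 35)/(4*(2*r^2 - 7*r + 6))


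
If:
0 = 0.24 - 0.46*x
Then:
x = 0.52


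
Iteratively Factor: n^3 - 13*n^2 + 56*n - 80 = (n - 4)*(n^2 - 9*n + 20) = (n - 5)*(n - 4)*(n - 4)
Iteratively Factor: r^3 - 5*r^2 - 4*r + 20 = (r - 5)*(r^2 - 4) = (r - 5)*(r - 2)*(r + 2)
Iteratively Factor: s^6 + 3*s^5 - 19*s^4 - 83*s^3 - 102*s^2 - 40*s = (s + 1)*(s^5 + 2*s^4 - 21*s^3 - 62*s^2 - 40*s) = (s + 1)*(s + 2)*(s^4 - 21*s^2 - 20*s) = s*(s + 1)*(s + 2)*(s^3 - 21*s - 20) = s*(s - 5)*(s + 1)*(s + 2)*(s^2 + 5*s + 4) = s*(s - 5)*(s + 1)^2*(s + 2)*(s + 4)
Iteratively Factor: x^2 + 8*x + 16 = (x + 4)*(x + 4)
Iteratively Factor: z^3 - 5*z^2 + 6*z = (z - 2)*(z^2 - 3*z) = z*(z - 2)*(z - 3)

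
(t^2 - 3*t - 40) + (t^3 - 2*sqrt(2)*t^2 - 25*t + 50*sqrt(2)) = t^3 - 2*sqrt(2)*t^2 + t^2 - 28*t - 40 + 50*sqrt(2)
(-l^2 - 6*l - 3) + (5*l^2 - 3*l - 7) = 4*l^2 - 9*l - 10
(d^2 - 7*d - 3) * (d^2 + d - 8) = d^4 - 6*d^3 - 18*d^2 + 53*d + 24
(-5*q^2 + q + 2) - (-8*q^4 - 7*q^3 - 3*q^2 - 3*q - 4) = 8*q^4 + 7*q^3 - 2*q^2 + 4*q + 6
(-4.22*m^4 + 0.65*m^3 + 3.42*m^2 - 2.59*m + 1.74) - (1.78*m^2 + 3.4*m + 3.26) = -4.22*m^4 + 0.65*m^3 + 1.64*m^2 - 5.99*m - 1.52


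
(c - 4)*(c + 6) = c^2 + 2*c - 24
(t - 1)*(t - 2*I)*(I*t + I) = I*t^3 + 2*t^2 - I*t - 2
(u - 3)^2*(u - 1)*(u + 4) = u^4 - 3*u^3 - 13*u^2 + 51*u - 36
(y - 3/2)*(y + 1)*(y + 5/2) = y^3 + 2*y^2 - 11*y/4 - 15/4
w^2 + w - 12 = (w - 3)*(w + 4)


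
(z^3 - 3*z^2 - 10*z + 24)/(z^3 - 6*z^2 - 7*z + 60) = (z - 2)/(z - 5)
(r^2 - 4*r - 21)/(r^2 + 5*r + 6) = (r - 7)/(r + 2)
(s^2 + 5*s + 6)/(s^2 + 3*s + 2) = (s + 3)/(s + 1)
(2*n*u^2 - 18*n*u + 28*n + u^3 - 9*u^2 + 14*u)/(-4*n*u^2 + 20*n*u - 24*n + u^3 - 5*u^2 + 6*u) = (2*n*u - 14*n + u^2 - 7*u)/(-4*n*u + 12*n + u^2 - 3*u)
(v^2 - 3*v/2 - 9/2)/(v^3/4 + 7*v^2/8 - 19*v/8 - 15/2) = 4*(2*v + 3)/(2*v^2 + 13*v + 20)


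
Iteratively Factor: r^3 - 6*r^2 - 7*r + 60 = (r + 3)*(r^2 - 9*r + 20) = (r - 4)*(r + 3)*(r - 5)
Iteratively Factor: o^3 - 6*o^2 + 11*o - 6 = (o - 1)*(o^2 - 5*o + 6) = (o - 3)*(o - 1)*(o - 2)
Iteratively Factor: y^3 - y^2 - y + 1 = (y - 1)*(y^2 - 1) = (y - 1)^2*(y + 1)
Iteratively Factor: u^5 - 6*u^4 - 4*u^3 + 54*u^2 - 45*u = (u)*(u^4 - 6*u^3 - 4*u^2 + 54*u - 45) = u*(u + 3)*(u^3 - 9*u^2 + 23*u - 15) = u*(u - 5)*(u + 3)*(u^2 - 4*u + 3) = u*(u - 5)*(u - 1)*(u + 3)*(u - 3)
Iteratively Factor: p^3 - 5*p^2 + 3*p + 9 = (p + 1)*(p^2 - 6*p + 9) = (p - 3)*(p + 1)*(p - 3)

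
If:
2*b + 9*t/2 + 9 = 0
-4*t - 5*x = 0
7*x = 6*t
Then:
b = -9/2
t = 0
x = 0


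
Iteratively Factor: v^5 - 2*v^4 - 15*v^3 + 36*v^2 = (v - 3)*(v^4 + v^3 - 12*v^2) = (v - 3)^2*(v^3 + 4*v^2) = v*(v - 3)^2*(v^2 + 4*v) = v*(v - 3)^2*(v + 4)*(v)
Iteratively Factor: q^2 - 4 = (q + 2)*(q - 2)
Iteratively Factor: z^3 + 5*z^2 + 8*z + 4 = (z + 1)*(z^2 + 4*z + 4) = (z + 1)*(z + 2)*(z + 2)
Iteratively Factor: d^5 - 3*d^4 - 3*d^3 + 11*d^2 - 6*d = (d - 1)*(d^4 - 2*d^3 - 5*d^2 + 6*d) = (d - 1)*(d + 2)*(d^3 - 4*d^2 + 3*d) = (d - 1)^2*(d + 2)*(d^2 - 3*d) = (d - 3)*(d - 1)^2*(d + 2)*(d)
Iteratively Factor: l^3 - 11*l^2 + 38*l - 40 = (l - 4)*(l^2 - 7*l + 10) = (l - 5)*(l - 4)*(l - 2)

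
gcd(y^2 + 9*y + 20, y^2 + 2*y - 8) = y + 4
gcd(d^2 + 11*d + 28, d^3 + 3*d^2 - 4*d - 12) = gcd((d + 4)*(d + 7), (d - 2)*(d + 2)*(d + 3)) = 1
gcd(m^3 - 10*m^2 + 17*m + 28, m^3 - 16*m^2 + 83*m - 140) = m^2 - 11*m + 28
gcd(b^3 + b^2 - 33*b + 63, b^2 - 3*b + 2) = 1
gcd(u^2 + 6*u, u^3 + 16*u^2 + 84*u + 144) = u + 6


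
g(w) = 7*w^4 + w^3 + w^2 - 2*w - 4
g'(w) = 28*w^3 + 3*w^2 + 2*w - 2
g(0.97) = 2.11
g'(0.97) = 28.32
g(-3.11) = 636.66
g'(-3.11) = -821.45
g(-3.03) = 573.45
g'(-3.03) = -759.42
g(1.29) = 16.62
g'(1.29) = 65.68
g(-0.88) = 2.05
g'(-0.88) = -20.52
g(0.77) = -2.03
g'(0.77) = 14.10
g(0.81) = -1.42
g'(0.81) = 16.47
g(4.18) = 2215.14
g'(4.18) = 2103.75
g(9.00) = 46715.00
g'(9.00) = 20671.00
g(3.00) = 593.00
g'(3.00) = 787.00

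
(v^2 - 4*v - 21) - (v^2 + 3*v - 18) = -7*v - 3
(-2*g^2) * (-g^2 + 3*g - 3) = 2*g^4 - 6*g^3 + 6*g^2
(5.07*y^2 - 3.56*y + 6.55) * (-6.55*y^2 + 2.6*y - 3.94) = -33.2085*y^4 + 36.5*y^3 - 72.1343*y^2 + 31.0564*y - 25.807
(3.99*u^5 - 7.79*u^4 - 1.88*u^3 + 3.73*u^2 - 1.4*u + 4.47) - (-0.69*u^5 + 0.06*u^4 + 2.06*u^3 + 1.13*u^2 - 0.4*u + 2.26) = 4.68*u^5 - 7.85*u^4 - 3.94*u^3 + 2.6*u^2 - 1.0*u + 2.21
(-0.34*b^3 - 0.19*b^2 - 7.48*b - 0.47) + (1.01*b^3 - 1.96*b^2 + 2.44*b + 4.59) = 0.67*b^3 - 2.15*b^2 - 5.04*b + 4.12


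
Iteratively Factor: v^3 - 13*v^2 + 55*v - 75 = (v - 5)*(v^2 - 8*v + 15) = (v - 5)*(v - 3)*(v - 5)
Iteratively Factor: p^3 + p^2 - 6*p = (p + 3)*(p^2 - 2*p) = p*(p + 3)*(p - 2)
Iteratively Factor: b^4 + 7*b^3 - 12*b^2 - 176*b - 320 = (b - 5)*(b^3 + 12*b^2 + 48*b + 64) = (b - 5)*(b + 4)*(b^2 + 8*b + 16) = (b - 5)*(b + 4)^2*(b + 4)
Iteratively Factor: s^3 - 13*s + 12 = (s - 1)*(s^2 + s - 12) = (s - 3)*(s - 1)*(s + 4)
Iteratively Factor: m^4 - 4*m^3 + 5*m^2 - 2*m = (m - 1)*(m^3 - 3*m^2 + 2*m) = (m - 1)^2*(m^2 - 2*m) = m*(m - 1)^2*(m - 2)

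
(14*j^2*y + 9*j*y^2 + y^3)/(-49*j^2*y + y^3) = (2*j + y)/(-7*j + y)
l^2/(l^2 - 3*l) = l/(l - 3)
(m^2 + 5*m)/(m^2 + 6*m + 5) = m/(m + 1)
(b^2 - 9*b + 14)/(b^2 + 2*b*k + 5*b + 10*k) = (b^2 - 9*b + 14)/(b^2 + 2*b*k + 5*b + 10*k)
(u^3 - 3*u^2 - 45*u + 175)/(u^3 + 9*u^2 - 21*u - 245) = (u - 5)/(u + 7)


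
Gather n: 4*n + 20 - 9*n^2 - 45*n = -9*n^2 - 41*n + 20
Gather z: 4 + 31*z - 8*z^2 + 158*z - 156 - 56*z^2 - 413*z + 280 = -64*z^2 - 224*z + 128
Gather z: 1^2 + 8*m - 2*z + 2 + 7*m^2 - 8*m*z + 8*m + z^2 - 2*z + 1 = 7*m^2 + 16*m + z^2 + z*(-8*m - 4) + 4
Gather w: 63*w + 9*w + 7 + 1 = 72*w + 8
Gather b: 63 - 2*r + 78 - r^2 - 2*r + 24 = -r^2 - 4*r + 165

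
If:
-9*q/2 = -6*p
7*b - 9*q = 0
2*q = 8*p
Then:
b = 0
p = 0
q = 0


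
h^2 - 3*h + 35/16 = (h - 7/4)*(h - 5/4)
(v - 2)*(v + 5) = v^2 + 3*v - 10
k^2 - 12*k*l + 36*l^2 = (k - 6*l)^2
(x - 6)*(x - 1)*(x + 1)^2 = x^4 - 5*x^3 - 7*x^2 + 5*x + 6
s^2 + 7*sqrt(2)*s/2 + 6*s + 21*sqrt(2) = (s + 6)*(s + 7*sqrt(2)/2)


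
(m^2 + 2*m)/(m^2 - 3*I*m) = (m + 2)/(m - 3*I)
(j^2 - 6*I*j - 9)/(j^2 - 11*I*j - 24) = (j - 3*I)/(j - 8*I)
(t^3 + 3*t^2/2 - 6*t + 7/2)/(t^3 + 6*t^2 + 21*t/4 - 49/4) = 2*(t - 1)/(2*t + 7)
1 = 1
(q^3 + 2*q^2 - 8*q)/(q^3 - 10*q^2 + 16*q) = (q + 4)/(q - 8)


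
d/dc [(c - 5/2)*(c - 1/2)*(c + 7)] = 3*c^2 + 8*c - 79/4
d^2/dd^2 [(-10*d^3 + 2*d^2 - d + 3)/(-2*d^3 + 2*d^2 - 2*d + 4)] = (8*d^6 - 27*d^5 + 105*d^4 - 16*d^3 - 54*d^2 + 105*d - 3)/(d^9 - 3*d^8 + 6*d^7 - 13*d^6 + 18*d^5 - 21*d^4 + 25*d^3 - 18*d^2 + 12*d - 8)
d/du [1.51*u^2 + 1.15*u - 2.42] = 3.02*u + 1.15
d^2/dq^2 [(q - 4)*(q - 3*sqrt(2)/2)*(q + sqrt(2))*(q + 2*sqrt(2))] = 12*q^2 - 24*q + 9*sqrt(2)*q - 12*sqrt(2) - 10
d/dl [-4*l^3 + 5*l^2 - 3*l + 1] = -12*l^2 + 10*l - 3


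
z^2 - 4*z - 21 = (z - 7)*(z + 3)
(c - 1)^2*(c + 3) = c^3 + c^2 - 5*c + 3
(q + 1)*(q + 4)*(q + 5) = q^3 + 10*q^2 + 29*q + 20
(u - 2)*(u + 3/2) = u^2 - u/2 - 3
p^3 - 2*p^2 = p^2*(p - 2)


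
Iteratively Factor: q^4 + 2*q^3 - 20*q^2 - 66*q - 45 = (q + 1)*(q^3 + q^2 - 21*q - 45) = (q + 1)*(q + 3)*(q^2 - 2*q - 15) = (q - 5)*(q + 1)*(q + 3)*(q + 3)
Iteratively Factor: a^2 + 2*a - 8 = (a - 2)*(a + 4)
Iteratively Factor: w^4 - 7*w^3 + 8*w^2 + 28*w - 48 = (w - 4)*(w^3 - 3*w^2 - 4*w + 12) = (w - 4)*(w + 2)*(w^2 - 5*w + 6) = (w - 4)*(w - 3)*(w + 2)*(w - 2)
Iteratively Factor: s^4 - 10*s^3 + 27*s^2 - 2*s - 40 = (s + 1)*(s^3 - 11*s^2 + 38*s - 40) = (s - 2)*(s + 1)*(s^2 - 9*s + 20) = (s - 4)*(s - 2)*(s + 1)*(s - 5)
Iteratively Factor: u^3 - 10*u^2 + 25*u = (u - 5)*(u^2 - 5*u) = (u - 5)^2*(u)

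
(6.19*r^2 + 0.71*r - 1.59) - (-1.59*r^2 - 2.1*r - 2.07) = 7.78*r^2 + 2.81*r + 0.48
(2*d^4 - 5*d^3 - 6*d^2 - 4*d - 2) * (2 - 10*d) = -20*d^5 + 54*d^4 + 50*d^3 + 28*d^2 + 12*d - 4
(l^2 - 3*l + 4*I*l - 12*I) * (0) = 0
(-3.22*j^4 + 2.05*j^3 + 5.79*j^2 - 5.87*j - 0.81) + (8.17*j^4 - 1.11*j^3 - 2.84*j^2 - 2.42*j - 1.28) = 4.95*j^4 + 0.94*j^3 + 2.95*j^2 - 8.29*j - 2.09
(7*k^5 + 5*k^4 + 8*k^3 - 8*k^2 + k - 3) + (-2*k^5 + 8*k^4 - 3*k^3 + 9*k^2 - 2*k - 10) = 5*k^5 + 13*k^4 + 5*k^3 + k^2 - k - 13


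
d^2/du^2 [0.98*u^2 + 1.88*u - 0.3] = 1.96000000000000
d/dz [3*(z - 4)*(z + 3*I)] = 6*z - 12 + 9*I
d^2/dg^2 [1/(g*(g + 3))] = 2*(g^2 + g*(g + 3) + (g + 3)^2)/(g^3*(g + 3)^3)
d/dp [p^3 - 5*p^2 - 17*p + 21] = 3*p^2 - 10*p - 17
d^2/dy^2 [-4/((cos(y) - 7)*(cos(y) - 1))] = 8*(2*sin(y)^4 - 19*sin(y)^2 + 43*cos(y) - 3*cos(3*y) - 40)/((cos(y) - 7)^3*(cos(y) - 1)^3)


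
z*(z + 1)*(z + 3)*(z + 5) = z^4 + 9*z^3 + 23*z^2 + 15*z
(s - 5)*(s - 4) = s^2 - 9*s + 20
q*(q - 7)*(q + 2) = q^3 - 5*q^2 - 14*q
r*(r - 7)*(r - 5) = r^3 - 12*r^2 + 35*r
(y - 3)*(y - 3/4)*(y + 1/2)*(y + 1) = y^4 - 9*y^3/4 - 23*y^2/8 + 3*y/2 + 9/8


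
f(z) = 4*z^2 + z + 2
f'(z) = 8*z + 1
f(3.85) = 65.14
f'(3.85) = 31.80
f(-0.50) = 2.50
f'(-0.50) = -3.00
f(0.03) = 2.03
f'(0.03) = 1.24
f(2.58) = 31.21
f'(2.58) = 21.64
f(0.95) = 6.56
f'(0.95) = 8.60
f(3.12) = 44.06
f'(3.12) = 25.96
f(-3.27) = 41.50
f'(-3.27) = -25.16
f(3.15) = 44.84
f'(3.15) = 26.20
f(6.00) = 152.00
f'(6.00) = 49.00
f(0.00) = 2.00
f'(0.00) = 1.00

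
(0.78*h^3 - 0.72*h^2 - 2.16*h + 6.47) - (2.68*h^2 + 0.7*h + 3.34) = 0.78*h^3 - 3.4*h^2 - 2.86*h + 3.13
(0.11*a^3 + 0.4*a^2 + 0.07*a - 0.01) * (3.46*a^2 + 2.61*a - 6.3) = 0.3806*a^5 + 1.6711*a^4 + 0.5932*a^3 - 2.3719*a^2 - 0.4671*a + 0.063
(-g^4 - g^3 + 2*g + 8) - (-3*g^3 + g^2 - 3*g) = -g^4 + 2*g^3 - g^2 + 5*g + 8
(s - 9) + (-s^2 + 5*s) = -s^2 + 6*s - 9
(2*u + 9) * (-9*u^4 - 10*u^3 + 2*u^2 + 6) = -18*u^5 - 101*u^4 - 86*u^3 + 18*u^2 + 12*u + 54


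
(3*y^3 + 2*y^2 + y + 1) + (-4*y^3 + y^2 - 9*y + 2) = -y^3 + 3*y^2 - 8*y + 3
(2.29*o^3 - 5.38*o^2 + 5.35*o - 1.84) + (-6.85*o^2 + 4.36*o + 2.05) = 2.29*o^3 - 12.23*o^2 + 9.71*o + 0.21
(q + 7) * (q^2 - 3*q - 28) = q^3 + 4*q^2 - 49*q - 196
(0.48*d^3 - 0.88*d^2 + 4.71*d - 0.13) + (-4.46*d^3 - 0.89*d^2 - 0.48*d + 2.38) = -3.98*d^3 - 1.77*d^2 + 4.23*d + 2.25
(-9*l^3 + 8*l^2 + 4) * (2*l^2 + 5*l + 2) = -18*l^5 - 29*l^4 + 22*l^3 + 24*l^2 + 20*l + 8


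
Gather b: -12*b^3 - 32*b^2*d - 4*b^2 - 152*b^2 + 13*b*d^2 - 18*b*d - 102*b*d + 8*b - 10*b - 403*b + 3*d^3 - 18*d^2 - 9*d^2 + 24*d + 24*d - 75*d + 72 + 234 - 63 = -12*b^3 + b^2*(-32*d - 156) + b*(13*d^2 - 120*d - 405) + 3*d^3 - 27*d^2 - 27*d + 243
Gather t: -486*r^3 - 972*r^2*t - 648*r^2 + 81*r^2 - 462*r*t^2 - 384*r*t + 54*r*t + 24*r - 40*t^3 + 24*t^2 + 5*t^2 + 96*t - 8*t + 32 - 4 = -486*r^3 - 567*r^2 + 24*r - 40*t^3 + t^2*(29 - 462*r) + t*(-972*r^2 - 330*r + 88) + 28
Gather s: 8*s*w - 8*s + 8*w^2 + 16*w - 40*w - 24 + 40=s*(8*w - 8) + 8*w^2 - 24*w + 16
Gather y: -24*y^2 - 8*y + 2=-24*y^2 - 8*y + 2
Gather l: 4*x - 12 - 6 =4*x - 18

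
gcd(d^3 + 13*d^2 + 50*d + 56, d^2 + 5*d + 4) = d + 4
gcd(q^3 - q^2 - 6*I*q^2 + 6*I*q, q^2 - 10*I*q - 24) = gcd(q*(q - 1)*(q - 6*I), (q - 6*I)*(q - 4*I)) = q - 6*I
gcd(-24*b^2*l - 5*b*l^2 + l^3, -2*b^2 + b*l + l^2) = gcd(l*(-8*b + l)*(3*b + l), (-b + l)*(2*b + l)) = 1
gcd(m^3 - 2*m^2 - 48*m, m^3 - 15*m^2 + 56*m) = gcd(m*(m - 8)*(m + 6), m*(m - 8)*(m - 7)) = m^2 - 8*m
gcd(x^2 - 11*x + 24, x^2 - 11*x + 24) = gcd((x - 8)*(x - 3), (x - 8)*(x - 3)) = x^2 - 11*x + 24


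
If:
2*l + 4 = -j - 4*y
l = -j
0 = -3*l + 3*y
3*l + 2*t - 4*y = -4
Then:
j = 4/5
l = -4/5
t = -12/5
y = -4/5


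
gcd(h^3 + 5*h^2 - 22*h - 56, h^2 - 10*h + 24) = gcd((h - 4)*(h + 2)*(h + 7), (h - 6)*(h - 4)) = h - 4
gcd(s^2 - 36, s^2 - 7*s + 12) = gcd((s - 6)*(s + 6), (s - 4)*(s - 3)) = 1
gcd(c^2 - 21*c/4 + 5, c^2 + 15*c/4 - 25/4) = c - 5/4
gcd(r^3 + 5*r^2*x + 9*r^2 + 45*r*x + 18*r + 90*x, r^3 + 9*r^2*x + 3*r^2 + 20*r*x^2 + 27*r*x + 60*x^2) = r^2 + 5*r*x + 3*r + 15*x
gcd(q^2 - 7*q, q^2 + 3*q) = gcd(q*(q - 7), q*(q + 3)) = q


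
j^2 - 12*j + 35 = (j - 7)*(j - 5)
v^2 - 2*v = v*(v - 2)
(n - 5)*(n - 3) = n^2 - 8*n + 15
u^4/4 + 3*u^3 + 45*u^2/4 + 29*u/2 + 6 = (u/4 + 1)*(u + 1)^2*(u + 6)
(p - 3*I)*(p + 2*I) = p^2 - I*p + 6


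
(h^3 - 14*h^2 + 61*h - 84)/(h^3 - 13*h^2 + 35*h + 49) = (h^2 - 7*h + 12)/(h^2 - 6*h - 7)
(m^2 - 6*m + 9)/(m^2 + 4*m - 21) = (m - 3)/(m + 7)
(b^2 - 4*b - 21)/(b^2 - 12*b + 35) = (b + 3)/(b - 5)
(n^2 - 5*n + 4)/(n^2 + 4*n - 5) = (n - 4)/(n + 5)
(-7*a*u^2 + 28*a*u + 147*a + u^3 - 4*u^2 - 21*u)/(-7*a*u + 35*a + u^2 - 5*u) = (u^2 - 4*u - 21)/(u - 5)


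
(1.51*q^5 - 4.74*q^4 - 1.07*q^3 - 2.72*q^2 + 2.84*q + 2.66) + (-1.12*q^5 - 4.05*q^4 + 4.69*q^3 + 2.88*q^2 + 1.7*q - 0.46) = 0.39*q^5 - 8.79*q^4 + 3.62*q^3 + 0.16*q^2 + 4.54*q + 2.2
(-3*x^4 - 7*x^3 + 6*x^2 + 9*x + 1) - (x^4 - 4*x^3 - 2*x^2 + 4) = -4*x^4 - 3*x^3 + 8*x^2 + 9*x - 3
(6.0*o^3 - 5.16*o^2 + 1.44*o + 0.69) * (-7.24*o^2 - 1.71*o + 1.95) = -43.44*o^5 + 27.0984*o^4 + 10.098*o^3 - 17.52*o^2 + 1.6281*o + 1.3455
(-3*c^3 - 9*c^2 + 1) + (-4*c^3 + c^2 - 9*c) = -7*c^3 - 8*c^2 - 9*c + 1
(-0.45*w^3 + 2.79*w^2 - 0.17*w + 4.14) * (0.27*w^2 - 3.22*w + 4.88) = -0.1215*w^5 + 2.2023*w^4 - 11.2257*w^3 + 15.2804*w^2 - 14.1604*w + 20.2032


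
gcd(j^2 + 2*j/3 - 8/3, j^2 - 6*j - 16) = j + 2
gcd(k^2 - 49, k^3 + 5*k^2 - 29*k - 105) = k + 7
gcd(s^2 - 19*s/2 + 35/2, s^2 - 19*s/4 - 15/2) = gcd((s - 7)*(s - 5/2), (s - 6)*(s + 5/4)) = 1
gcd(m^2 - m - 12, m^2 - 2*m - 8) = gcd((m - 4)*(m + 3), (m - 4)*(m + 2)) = m - 4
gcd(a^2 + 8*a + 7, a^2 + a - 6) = 1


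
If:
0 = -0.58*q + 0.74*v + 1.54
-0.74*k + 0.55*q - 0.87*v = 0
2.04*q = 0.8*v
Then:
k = 2.66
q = -1.18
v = -3.00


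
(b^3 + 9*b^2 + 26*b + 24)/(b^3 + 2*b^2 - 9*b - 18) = (b + 4)/(b - 3)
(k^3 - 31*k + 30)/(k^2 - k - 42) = (k^2 - 6*k + 5)/(k - 7)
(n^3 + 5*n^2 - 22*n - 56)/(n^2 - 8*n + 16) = (n^2 + 9*n + 14)/(n - 4)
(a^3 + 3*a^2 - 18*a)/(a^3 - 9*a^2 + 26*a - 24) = a*(a + 6)/(a^2 - 6*a + 8)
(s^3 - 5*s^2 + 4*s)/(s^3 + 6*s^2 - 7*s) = (s - 4)/(s + 7)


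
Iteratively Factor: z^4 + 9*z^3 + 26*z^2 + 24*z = (z)*(z^3 + 9*z^2 + 26*z + 24) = z*(z + 3)*(z^2 + 6*z + 8) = z*(z + 2)*(z + 3)*(z + 4)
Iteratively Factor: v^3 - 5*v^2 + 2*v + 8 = (v - 2)*(v^2 - 3*v - 4) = (v - 4)*(v - 2)*(v + 1)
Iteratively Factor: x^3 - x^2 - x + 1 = (x - 1)*(x^2 - 1) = (x - 1)^2*(x + 1)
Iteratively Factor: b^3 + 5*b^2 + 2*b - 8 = (b - 1)*(b^2 + 6*b + 8) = (b - 1)*(b + 2)*(b + 4)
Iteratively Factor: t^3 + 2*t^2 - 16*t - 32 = (t + 4)*(t^2 - 2*t - 8) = (t + 2)*(t + 4)*(t - 4)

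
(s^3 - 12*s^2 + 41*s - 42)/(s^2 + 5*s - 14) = (s^2 - 10*s + 21)/(s + 7)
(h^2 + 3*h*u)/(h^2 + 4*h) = (h + 3*u)/(h + 4)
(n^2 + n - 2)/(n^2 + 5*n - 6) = (n + 2)/(n + 6)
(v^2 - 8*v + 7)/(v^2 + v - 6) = (v^2 - 8*v + 7)/(v^2 + v - 6)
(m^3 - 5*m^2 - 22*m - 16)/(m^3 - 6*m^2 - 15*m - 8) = (m + 2)/(m + 1)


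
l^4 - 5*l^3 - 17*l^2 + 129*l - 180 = (l - 4)*(l - 3)^2*(l + 5)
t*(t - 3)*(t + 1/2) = t^3 - 5*t^2/2 - 3*t/2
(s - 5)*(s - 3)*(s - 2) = s^3 - 10*s^2 + 31*s - 30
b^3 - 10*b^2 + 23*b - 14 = (b - 7)*(b - 2)*(b - 1)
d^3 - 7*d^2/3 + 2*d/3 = d*(d - 2)*(d - 1/3)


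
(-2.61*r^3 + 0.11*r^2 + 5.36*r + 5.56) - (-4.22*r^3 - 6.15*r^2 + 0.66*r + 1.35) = 1.61*r^3 + 6.26*r^2 + 4.7*r + 4.21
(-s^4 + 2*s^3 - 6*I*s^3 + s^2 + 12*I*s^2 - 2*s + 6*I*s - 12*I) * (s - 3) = -s^5 + 5*s^4 - 6*I*s^4 - 5*s^3 + 30*I*s^3 - 5*s^2 - 30*I*s^2 + 6*s - 30*I*s + 36*I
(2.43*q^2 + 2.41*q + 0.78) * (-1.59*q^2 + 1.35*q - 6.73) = -3.8637*q^4 - 0.5514*q^3 - 14.3406*q^2 - 15.1663*q - 5.2494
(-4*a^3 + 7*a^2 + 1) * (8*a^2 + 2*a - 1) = -32*a^5 + 48*a^4 + 18*a^3 + a^2 + 2*a - 1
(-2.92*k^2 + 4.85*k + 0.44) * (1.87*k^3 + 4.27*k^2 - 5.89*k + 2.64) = -5.4604*k^5 - 3.3989*k^4 + 38.7311*k^3 - 34.3965*k^2 + 10.2124*k + 1.1616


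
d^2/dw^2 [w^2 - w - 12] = 2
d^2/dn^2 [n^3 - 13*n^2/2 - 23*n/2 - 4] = 6*n - 13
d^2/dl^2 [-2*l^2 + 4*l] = -4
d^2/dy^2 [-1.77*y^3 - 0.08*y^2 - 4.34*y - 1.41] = -10.62*y - 0.16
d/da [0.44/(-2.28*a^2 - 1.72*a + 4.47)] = (2.0064*a + 0.7568)/(2.28*a^2 + 1.72*a - 4.47)^2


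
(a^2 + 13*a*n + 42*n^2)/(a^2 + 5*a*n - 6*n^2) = (a + 7*n)/(a - n)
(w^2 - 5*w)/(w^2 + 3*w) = (w - 5)/(w + 3)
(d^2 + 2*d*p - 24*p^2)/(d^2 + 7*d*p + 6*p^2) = (d - 4*p)/(d + p)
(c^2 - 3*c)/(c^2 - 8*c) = (c - 3)/(c - 8)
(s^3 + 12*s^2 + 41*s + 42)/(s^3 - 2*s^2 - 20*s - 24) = (s^2 + 10*s + 21)/(s^2 - 4*s - 12)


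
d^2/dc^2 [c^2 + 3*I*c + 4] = 2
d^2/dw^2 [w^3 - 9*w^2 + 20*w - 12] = 6*w - 18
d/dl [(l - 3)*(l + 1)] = 2*l - 2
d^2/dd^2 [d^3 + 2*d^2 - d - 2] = 6*d + 4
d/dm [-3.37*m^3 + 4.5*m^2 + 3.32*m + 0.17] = -10.11*m^2 + 9.0*m + 3.32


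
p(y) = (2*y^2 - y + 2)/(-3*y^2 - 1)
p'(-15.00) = 0.00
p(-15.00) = -0.69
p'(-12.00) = 0.00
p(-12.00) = -0.70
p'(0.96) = 0.42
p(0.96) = -0.77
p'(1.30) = 0.17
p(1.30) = -0.67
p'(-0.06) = 0.50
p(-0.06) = -2.05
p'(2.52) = 0.01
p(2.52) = -0.61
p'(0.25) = 1.99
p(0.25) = -1.58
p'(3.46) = -0.01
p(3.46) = -0.61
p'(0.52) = 1.33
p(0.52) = -1.12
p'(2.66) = 0.00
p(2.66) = -0.61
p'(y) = 6*y*(2*y^2 - y + 2)/(-3*y^2 - 1)^2 + (4*y - 1)/(-3*y^2 - 1)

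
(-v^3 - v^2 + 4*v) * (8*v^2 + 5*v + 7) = -8*v^5 - 13*v^4 + 20*v^3 + 13*v^2 + 28*v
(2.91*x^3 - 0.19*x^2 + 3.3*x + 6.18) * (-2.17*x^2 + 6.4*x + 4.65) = -6.3147*x^5 + 19.0363*x^4 + 5.1545*x^3 + 6.8259*x^2 + 54.897*x + 28.737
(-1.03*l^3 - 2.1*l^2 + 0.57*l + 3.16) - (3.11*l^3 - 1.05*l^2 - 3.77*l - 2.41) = -4.14*l^3 - 1.05*l^2 + 4.34*l + 5.57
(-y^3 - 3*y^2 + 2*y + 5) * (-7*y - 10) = 7*y^4 + 31*y^3 + 16*y^2 - 55*y - 50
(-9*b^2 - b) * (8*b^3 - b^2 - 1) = -72*b^5 + b^4 + b^3 + 9*b^2 + b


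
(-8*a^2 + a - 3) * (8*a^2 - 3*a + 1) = -64*a^4 + 32*a^3 - 35*a^2 + 10*a - 3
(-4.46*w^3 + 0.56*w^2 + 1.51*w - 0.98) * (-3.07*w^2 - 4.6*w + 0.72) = 13.6922*w^5 + 18.7968*w^4 - 10.4229*w^3 - 3.5342*w^2 + 5.5952*w - 0.7056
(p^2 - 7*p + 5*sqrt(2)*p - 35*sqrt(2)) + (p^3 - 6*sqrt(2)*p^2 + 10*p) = p^3 - 6*sqrt(2)*p^2 + p^2 + 3*p + 5*sqrt(2)*p - 35*sqrt(2)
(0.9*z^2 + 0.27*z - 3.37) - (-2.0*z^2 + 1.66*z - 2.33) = 2.9*z^2 - 1.39*z - 1.04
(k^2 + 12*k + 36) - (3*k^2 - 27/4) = -2*k^2 + 12*k + 171/4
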